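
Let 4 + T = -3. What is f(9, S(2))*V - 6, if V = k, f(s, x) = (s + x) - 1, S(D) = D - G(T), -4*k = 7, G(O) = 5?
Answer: -59/4 ≈ -14.750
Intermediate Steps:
T = -7 (T = -4 - 3 = -7)
k = -7/4 (k = -¼*7 = -7/4 ≈ -1.7500)
S(D) = -5 + D (S(D) = D - 1*5 = D - 5 = -5 + D)
f(s, x) = -1 + s + x
V = -7/4 ≈ -1.7500
f(9, S(2))*V - 6 = (-1 + 9 + (-5 + 2))*(-7/4) - 6 = (-1 + 9 - 3)*(-7/4) - 6 = 5*(-7/4) - 6 = -35/4 - 6 = -59/4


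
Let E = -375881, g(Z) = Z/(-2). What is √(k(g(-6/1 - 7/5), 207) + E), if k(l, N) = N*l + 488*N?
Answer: I*√27409910/10 ≈ 523.54*I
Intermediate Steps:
g(Z) = -Z/2 (g(Z) = Z*(-½) = -Z/2)
k(l, N) = 488*N + N*l
√(k(g(-6/1 - 7/5), 207) + E) = √(207*(488 - (-6/1 - 7/5)/2) - 375881) = √(207*(488 - (-6*1 - 7*⅕)/2) - 375881) = √(207*(488 - (-6 - 7/5)/2) - 375881) = √(207*(488 - ½*(-37/5)) - 375881) = √(207*(488 + 37/10) - 375881) = √(207*(4917/10) - 375881) = √(1017819/10 - 375881) = √(-2740991/10) = I*√27409910/10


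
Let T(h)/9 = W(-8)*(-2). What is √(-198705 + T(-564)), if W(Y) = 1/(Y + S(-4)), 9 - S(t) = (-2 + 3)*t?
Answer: I*√4967715/5 ≈ 445.77*I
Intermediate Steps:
S(t) = 9 - t (S(t) = 9 - (-2 + 3)*t = 9 - t)
W(Y) = 1/(13 + Y) (W(Y) = 1/(Y + (9 - 1*(-4))) = 1/(Y + (9 + 4)) = 1/(Y + 13) = 1/(13 + Y))
T(h) = -18/5 (T(h) = 9*(-2/(13 - 8)) = 9*(-2/5) = 9*((⅕)*(-2)) = 9*(-⅖) = -18/5)
√(-198705 + T(-564)) = √(-198705 - 18/5) = √(-993543/5) = I*√4967715/5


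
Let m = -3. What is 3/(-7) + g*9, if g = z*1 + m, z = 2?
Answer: -66/7 ≈ -9.4286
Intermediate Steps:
g = -1 (g = 2*1 - 3 = 2 - 3 = -1)
3/(-7) + g*9 = 3/(-7) - 1*9 = 3*(-⅐) - 9 = -3/7 - 9 = -66/7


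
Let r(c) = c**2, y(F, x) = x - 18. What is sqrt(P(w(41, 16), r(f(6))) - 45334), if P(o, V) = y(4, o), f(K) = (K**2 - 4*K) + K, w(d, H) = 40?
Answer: 16*I*sqrt(177) ≈ 212.87*I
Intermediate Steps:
y(F, x) = -18 + x
f(K) = K**2 - 3*K
P(o, V) = -18 + o
sqrt(P(w(41, 16), r(f(6))) - 45334) = sqrt((-18 + 40) - 45334) = sqrt(22 - 45334) = sqrt(-45312) = 16*I*sqrt(177)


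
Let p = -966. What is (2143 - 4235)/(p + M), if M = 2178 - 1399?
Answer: 2092/187 ≈ 11.187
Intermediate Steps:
M = 779
(2143 - 4235)/(p + M) = (2143 - 4235)/(-966 + 779) = -2092/(-187) = -2092*(-1/187) = 2092/187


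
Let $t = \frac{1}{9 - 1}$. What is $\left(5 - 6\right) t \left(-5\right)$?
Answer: $\frac{5}{8} \approx 0.625$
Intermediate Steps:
$t = \frac{1}{8} \approx 0.125$
$\left(5 - 6\right) t \left(-5\right) = \left(5 - 6\right) \frac{1}{8} \left(-5\right) = \left(-1\right) \frac{1}{8} \left(-5\right) = \left(- \frac{1}{8}\right) \left(-5\right) = \frac{5}{8}$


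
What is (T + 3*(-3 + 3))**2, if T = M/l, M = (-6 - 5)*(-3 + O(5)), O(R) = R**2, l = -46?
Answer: 14641/529 ≈ 27.677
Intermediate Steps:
M = -242 (M = (-6 - 5)*(-3 + 5**2) = -11*(-3 + 25) = -11*22 = -242)
T = 121/23 (T = -242/(-46) = -242*(-1/46) = 121/23 ≈ 5.2609)
(T + 3*(-3 + 3))**2 = (121/23 + 3*(-3 + 3))**2 = (121/23 + 3*0)**2 = (121/23 + 0)**2 = (121/23)**2 = 14641/529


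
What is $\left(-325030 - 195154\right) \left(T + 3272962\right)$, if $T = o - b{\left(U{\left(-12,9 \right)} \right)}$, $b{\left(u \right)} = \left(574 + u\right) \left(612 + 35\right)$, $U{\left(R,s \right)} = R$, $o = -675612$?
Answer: $-1161953727424$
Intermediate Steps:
$b{\left(u \right)} = 371378 + 647 u$ ($b{\left(u \right)} = \left(574 + u\right) 647 = 371378 + 647 u$)
$T = -1039226$ ($T = -675612 - \left(371378 + 647 \left(-12\right)\right) = -675612 - \left(371378 - 7764\right) = -675612 - 363614 = -1039226$)
$\left(-325030 - 195154\right) \left(T + 3272962\right) = \left(-325030 - 195154\right) \left(-1039226 + 3272962\right) = \left(-520184\right) 2233736 = -1161953727424$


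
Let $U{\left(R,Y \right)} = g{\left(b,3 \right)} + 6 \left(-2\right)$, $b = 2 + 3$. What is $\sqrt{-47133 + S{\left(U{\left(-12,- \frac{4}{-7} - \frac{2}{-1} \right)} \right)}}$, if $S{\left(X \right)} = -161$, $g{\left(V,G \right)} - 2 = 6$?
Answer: $i \sqrt{47294} \approx 217.47 i$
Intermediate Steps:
$b = 5$
$g{\left(V,G \right)} = 8$ ($g{\left(V,G \right)} = 2 + 6 = 8$)
$U{\left(R,Y \right)} = -4$ ($U{\left(R,Y \right)} = 8 + 6 \left(-2\right) = 8 - 12 = -4$)
$\sqrt{-47133 + S{\left(U{\left(-12,- \frac{4}{-7} - \frac{2}{-1} \right)} \right)}} = \sqrt{-47133 - 161} = \sqrt{-47294} = i \sqrt{47294}$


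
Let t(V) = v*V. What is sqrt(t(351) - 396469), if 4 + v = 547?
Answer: 2*I*sqrt(51469) ≈ 453.74*I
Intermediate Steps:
v = 543 (v = -4 + 547 = 543)
t(V) = 543*V
sqrt(t(351) - 396469) = sqrt(543*351 - 396469) = sqrt(190593 - 396469) = sqrt(-205876) = 2*I*sqrt(51469)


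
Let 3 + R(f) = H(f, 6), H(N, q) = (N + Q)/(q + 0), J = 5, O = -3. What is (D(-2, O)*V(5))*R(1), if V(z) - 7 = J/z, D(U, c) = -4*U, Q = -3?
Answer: -640/3 ≈ -213.33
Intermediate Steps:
H(N, q) = (-3 + N)/q (H(N, q) = (N - 3)/(q + 0) = (-3 + N)/q)
V(z) = 7 + 5/z
R(f) = -7/2 + f/6 (R(f) = -3 + (-3 + f)/6 = -3 + (-1/2 + f/6) = -7/2 + f/6)
(D(-2, O)*V(5))*R(1) = ((-4*(-2))*(7 + 5/5))*(-7/2 + (1/6)*1) = (8*(7 + 5*(1/5)))*(-7/2 + 1/6) = (8*(7 + 1))*(-10/3) = (8*8)*(-10/3) = 64*(-10/3) = -640/3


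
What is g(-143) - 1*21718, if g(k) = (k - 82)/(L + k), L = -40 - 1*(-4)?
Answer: -3887297/179 ≈ -21717.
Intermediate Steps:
L = -36 (L = -40 + 4 = -36)
g(k) = (-82 + k)/(-36 + k) (g(k) = (k - 82)/(-36 + k) = (-82 + k)/(-36 + k))
g(-143) - 1*21718 = (-82 - 143)/(-36 - 143) - 1*21718 = -225/(-179) - 21718 = -1/179*(-225) - 21718 = 225/179 - 21718 = -3887297/179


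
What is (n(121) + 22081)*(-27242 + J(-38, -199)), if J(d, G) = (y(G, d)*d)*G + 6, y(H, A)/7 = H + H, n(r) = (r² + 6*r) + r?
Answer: -792516852792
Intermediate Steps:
n(r) = r² + 7*r
y(H, A) = 14*H (y(H, A) = 7*(H + H) = 7*(2*H) = 14*H)
J(d, G) = 6 + 14*d*G² (J(d, G) = ((14*G)*d)*G + 6 = (14*G*d)*G + 6 = 14*d*G² + 6 = 6 + 14*d*G²)
(n(121) + 22081)*(-27242 + J(-38, -199)) = (121*(7 + 121) + 22081)*(-27242 + (6 + 14*(-38)*(-199)²)) = (121*128 + 22081)*(-27242 + (6 + 14*(-38)*39601)) = (15488 + 22081)*(-27242 + (6 - 21067732)) = 37569*(-27242 - 21067726) = 37569*(-21094968) = -792516852792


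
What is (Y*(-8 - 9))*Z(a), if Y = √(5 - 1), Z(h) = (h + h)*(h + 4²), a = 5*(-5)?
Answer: -15300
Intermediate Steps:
a = -25
Z(h) = 2*h*(16 + h) (Z(h) = (2*h)*(h + 16) = (2*h)*(16 + h) = 2*h*(16 + h))
Y = 2 (Y = √4 = 2)
(Y*(-8 - 9))*Z(a) = (2*(-8 - 9))*(2*(-25)*(16 - 25)) = (2*(-17))*(2*(-25)*(-9)) = -34*450 = -15300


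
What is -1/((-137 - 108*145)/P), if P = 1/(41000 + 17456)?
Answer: 1/923429432 ≈ 1.0829e-9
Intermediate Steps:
P = 1/58456 ≈ 1.7107e-5
-1/((-137 - 108*145)/P) = -1/((-137 - 108*145)/(1/58456)) = -1/((-137 - 15660)*58456) = -1/((-15797*58456)) = -1/(-923429432) = -1*(-1/923429432) = 1/923429432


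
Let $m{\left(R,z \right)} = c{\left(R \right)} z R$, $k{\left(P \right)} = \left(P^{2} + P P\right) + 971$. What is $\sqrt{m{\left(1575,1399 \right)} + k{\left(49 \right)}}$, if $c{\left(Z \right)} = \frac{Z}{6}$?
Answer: $\frac{\sqrt{2313619342}}{2} \approx 24050.0$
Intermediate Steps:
$c{\left(Z \right)} = \frac{Z}{6}$ ($c{\left(Z \right)} = Z \frac{1}{6} = \frac{Z}{6}$)
$k{\left(P \right)} = 971 + 2 P^{2}$ ($k{\left(P \right)} = \left(P^{2} + P^{2}\right) + 971 = 2 P^{2} + 971 = 971 + 2 P^{2}$)
$m{\left(R,z \right)} = \frac{z R^{2}}{6}$ ($m{\left(R,z \right)} = \frac{R}{6} z R = \frac{R z}{6} R = \frac{z R^{2}}{6}$)
$\sqrt{m{\left(1575,1399 \right)} + k{\left(49 \right)}} = \sqrt{\frac{1}{6} \cdot 1399 \cdot 1575^{2} + \left(971 + 2 \cdot 49^{2}\right)} = \sqrt{\frac{1}{6} \cdot 1399 \cdot 2480625 + \left(971 + 2 \cdot 2401\right)} = \sqrt{\frac{1156798125}{2} + \left(971 + 4802\right)} = \sqrt{\frac{1156798125}{2} + 5773} = \sqrt{\frac{1156809671}{2}} = \frac{\sqrt{2313619342}}{2}$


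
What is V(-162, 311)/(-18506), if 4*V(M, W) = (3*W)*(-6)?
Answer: 2799/37012 ≈ 0.075624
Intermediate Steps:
V(M, W) = -9*W/2 (V(M, W) = ((3*W)*(-6))/4 = (-18*W)/4 = -9*W/2)
V(-162, 311)/(-18506) = -9/2*311/(-18506) = -2799/2*(-1/18506) = 2799/37012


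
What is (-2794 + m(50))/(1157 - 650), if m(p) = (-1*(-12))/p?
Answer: -69844/12675 ≈ -5.5104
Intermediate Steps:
m(p) = 12/p
(-2794 + m(50))/(1157 - 650) = (-2794 + 12/50)/(1157 - 650) = (-2794 + 12*(1/50))/507 = (-2794 + 6/25)*(1/507) = -69844/25*1/507 = -69844/12675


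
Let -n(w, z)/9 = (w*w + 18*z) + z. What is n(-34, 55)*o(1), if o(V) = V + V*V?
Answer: -39618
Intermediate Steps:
n(w, z) = -171*z - 9*w² (n(w, z) = -9*((w*w + 18*z) + z) = -9*((w² + 18*z) + z) = -9*(w² + 19*z) = -171*z - 9*w²)
o(V) = V + V²
n(-34, 55)*o(1) = (-171*55 - 9*(-34)²)*(1*(1 + 1)) = (-9405 - 9*1156)*(1*2) = (-9405 - 10404)*2 = -19809*2 = -39618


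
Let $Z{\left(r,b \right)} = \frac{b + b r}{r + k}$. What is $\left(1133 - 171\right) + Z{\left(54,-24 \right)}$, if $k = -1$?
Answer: $\frac{49666}{53} \approx 937.09$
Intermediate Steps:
$Z{\left(r,b \right)} = \frac{b + b r}{-1 + r}$ ($Z{\left(r,b \right)} = \frac{b + b r}{r - 1} = \frac{b + b r}{-1 + r}$)
$\left(1133 - 171\right) + Z{\left(54,-24 \right)} = \left(1133 - 171\right) - \frac{24 \left(1 + 54\right)}{-1 + 54} = \left(1133 - 171\right) - 24 \cdot \frac{1}{53} \cdot 55 = \left(1133 - 171\right) - \frac{24}{53} \cdot 55 = 962 - \frac{1320}{53} = \frac{49666}{53}$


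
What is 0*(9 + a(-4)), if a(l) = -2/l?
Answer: 0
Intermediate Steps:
0*(9 + a(-4)) = 0*(9 - 2/(-4)) = 0*(9 - 2*(-1/4)) = 0*(9 + 1/2) = 0*(19/2) = 0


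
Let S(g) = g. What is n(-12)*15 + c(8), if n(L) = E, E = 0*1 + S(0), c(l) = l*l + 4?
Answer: 68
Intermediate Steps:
c(l) = 4 + l² (c(l) = l² + 4 = 4 + l²)
E = 0 (E = 0*1 + 0 = 0 + 0 = 0)
n(L) = 0
n(-12)*15 + c(8) = 0*15 + (4 + 8²) = 0 + (4 + 64) = 0 + 68 = 68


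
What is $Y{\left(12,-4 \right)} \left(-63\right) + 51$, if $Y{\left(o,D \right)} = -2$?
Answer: $177$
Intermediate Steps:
$Y{\left(12,-4 \right)} \left(-63\right) + 51 = \left(-2\right) \left(-63\right) + 51 = 126 + 51 = 177$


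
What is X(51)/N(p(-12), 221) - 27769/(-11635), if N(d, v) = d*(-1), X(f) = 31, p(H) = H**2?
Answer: 3638051/1675440 ≈ 2.1714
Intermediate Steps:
N(d, v) = -d
X(51)/N(p(-12), 221) - 27769/(-11635) = 31/((-1*(-12)**2)) - 27769/(-11635) = 31/((-1*144)) - 27769*(-1/11635) = 31/(-144) + 27769/11635 = 31*(-1/144) + 27769/11635 = -31/144 + 27769/11635 = 3638051/1675440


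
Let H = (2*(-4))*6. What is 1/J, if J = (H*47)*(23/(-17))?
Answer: 17/51888 ≈ 0.00032763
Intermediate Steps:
H = -48 (H = -8*6 = -48)
J = 51888/17 (J = (-48*47)*(23/(-17)) = -51888*(-1)/17 = -2256*(-23/17) = 51888/17 ≈ 3052.2)
1/J = 1/(51888/17) = 17/51888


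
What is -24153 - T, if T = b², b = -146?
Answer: -45469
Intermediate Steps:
T = 21316 (T = (-146)² = 21316)
-24153 - T = -24153 - 1*21316 = -24153 - 21316 = -45469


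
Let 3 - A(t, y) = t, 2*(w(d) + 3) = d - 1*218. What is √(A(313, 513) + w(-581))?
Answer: 5*I*√114/2 ≈ 26.693*I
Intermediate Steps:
w(d) = -112 + d/2 (w(d) = -3 + (d - 1*218)/2 = -3 + (d - 218)/2 = -3 + (-218 + d)/2 = -3 + (-109 + d/2) = -112 + d/2)
A(t, y) = 3 - t
√(A(313, 513) + w(-581)) = √((3 - 1*313) + (-112 + (½)*(-581))) = √((3 - 313) + (-112 - 581/2)) = √(-310 - 805/2) = √(-1425/2) = 5*I*√114/2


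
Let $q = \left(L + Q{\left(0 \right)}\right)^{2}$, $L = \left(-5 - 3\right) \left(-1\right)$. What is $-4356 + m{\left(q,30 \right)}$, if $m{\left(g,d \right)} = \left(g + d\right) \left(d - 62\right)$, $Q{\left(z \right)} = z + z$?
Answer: $-7364$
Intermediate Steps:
$Q{\left(z \right)} = 2 z$
$L = 8$ ($L = \left(-8\right) \left(-1\right) = 8$)
$q = 64$ ($q = \left(8 + 2 \cdot 0\right)^{2} = \left(8 + 0\right)^{2} = 8^{2} = 64$)
$m{\left(g,d \right)} = \left(-62 + d\right) \left(d + g\right)$ ($m{\left(g,d \right)} = \left(d + g\right) \left(-62 + d\right) = \left(-62 + d\right) \left(d + g\right)$)
$-4356 + m{\left(q,30 \right)} = -4356 + \left(30^{2} - 1860 - 3968 + 30 \cdot 64\right) = -4356 + \left(900 - 1860 - 3968 + 1920\right) = -4356 - 3008 = -7364$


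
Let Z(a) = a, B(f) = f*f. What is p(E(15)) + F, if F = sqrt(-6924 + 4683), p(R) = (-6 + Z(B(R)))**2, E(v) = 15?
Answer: 47961 + 3*I*sqrt(249) ≈ 47961.0 + 47.339*I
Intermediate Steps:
B(f) = f**2
p(R) = (-6 + R**2)**2
F = 3*I*sqrt(249) (F = sqrt(-2241) = 3*I*sqrt(249) ≈ 47.339*I)
p(E(15)) + F = (-6 + 15**2)**2 + 3*I*sqrt(249) = (-6 + 225)**2 + 3*I*sqrt(249) = 219**2 + 3*I*sqrt(249) = 47961 + 3*I*sqrt(249)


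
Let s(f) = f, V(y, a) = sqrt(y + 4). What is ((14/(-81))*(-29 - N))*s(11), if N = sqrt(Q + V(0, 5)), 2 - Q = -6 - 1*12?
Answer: 4466/81 + 154*sqrt(22)/81 ≈ 64.053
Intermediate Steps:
V(y, a) = sqrt(4 + y)
Q = 20 (Q = 2 - (-6 - 1*12) = 2 - (-6 - 12) = 2 - 1*(-18) = 2 + 18 = 20)
N = sqrt(22) (N = sqrt(20 + sqrt(4 + 0)) = sqrt(20 + sqrt(4)) = sqrt(20 + 2) = sqrt(22) ≈ 4.6904)
((14/(-81))*(-29 - N))*s(11) = ((14/(-81))*(-29 - sqrt(22)))*11 = ((14*(-1/81))*(-29 - sqrt(22)))*11 = -14*(-29 - sqrt(22))/81*11 = (406/81 + 14*sqrt(22)/81)*11 = 4466/81 + 154*sqrt(22)/81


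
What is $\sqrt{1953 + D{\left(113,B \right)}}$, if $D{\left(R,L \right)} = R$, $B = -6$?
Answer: $\sqrt{2066} \approx 45.453$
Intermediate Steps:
$\sqrt{1953 + D{\left(113,B \right)}} = \sqrt{1953 + 113} = \sqrt{2066}$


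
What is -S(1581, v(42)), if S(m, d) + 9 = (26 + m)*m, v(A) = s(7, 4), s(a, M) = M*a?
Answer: -2540658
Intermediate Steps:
v(A) = 28 (v(A) = 4*7 = 28)
S(m, d) = -9 + m*(26 + m) (S(m, d) = -9 + (26 + m)*m = -9 + m*(26 + m))
-S(1581, v(42)) = -(-9 + 1581² + 26*1581) = -(-9 + 2499561 + 41106) = -1*2540658 = -2540658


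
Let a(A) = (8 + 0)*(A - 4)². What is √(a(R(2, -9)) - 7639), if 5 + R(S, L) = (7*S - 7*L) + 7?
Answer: √37361 ≈ 193.29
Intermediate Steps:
R(S, L) = 2 - 7*L + 7*S (R(S, L) = -5 + ((7*S - 7*L) + 7) = -5 + ((-7*L + 7*S) + 7) = -5 + (7 - 7*L + 7*S) = 2 - 7*L + 7*S)
a(A) = 8*(-4 + A)²
√(a(R(2, -9)) - 7639) = √(8*(-4 + (2 - 7*(-9) + 7*2))² - 7639) = √(8*(-4 + (2 + 63 + 14))² - 7639) = √(8*(-4 + 79)² - 7639) = √(8*75² - 7639) = √(8*5625 - 7639) = √(45000 - 7639) = √37361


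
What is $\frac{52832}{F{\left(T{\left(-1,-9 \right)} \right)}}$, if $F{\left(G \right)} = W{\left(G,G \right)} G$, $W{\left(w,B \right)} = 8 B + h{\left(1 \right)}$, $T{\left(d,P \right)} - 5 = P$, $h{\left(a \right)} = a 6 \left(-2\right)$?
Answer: $\frac{3302}{11} \approx 300.18$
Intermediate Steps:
$h{\left(a \right)} = - 12 a$ ($h{\left(a \right)} = 6 a \left(-2\right) = - 12 a$)
$T{\left(d,P \right)} = 5 + P$
$W{\left(w,B \right)} = -12 + 8 B$ ($W{\left(w,B \right)} = 8 B - 12 = -12 + 8 B$)
$F{\left(G \right)} = G \left(-12 + 8 G\right)$ ($F{\left(G \right)} = \left(-12 + 8 G\right) G = G \left(-12 + 8 G\right)$)
$\frac{52832}{F{\left(T{\left(-1,-9 \right)} \right)}} = \frac{52832}{4 \left(5 - 9\right) \left(-3 + 2 \left(5 - 9\right)\right)} = \frac{52832}{4 \left(-4\right) \left(-3 + 2 \left(-4\right)\right)} = \frac{52832}{4 \left(-4\right) \left(-3 - 8\right)} = \frac{52832}{4 \left(-4\right) \left(-11\right)} = \frac{52832}{176} = 52832 \cdot \frac{1}{176} = \frac{3302}{11}$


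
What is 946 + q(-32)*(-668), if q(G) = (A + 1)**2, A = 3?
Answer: -9742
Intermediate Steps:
q(G) = 16 (q(G) = (3 + 1)**2 = 4**2 = 16)
946 + q(-32)*(-668) = 946 + 16*(-668) = 946 - 10688 = -9742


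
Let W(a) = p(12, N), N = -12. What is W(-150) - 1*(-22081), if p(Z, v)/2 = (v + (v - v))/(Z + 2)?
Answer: 154555/7 ≈ 22079.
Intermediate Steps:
p(Z, v) = 2*v/(2 + Z) (p(Z, v) = 2*((v + (v - v))/(Z + 2)) = 2*((v + 0)/(2 + Z)) = 2*(v/(2 + Z)) = 2*v/(2 + Z))
W(a) = -12/7 (W(a) = 2*(-12)/(2 + 12) = 2*(-12)/14 = 2*(-12)*(1/14) = -12/7)
W(-150) - 1*(-22081) = -12/7 - 1*(-22081) = -12/7 + 22081 = 154555/7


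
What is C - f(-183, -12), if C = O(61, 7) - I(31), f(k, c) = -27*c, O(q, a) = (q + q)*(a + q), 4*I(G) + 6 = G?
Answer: 31863/4 ≈ 7965.8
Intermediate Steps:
I(G) = -3/2 + G/4
O(q, a) = 2*q*(a + q) (O(q, a) = (2*q)*(a + q) = 2*q*(a + q))
C = 33159/4 (C = 2*61*(7 + 61) - (-3/2 + (¼)*31) = 2*61*68 - (-3/2 + 31/4) = 8296 - 1*25/4 = 8296 - 25/4 = 33159/4 ≈ 8289.8)
C - f(-183, -12) = 33159/4 - (-27)*(-12) = 33159/4 - 1*324 = 33159/4 - 324 = 31863/4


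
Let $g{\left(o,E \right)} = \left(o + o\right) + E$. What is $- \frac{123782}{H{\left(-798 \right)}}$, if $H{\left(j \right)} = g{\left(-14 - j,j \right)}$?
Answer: $- \frac{61891}{385} \approx -160.76$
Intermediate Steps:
$g{\left(o,E \right)} = E + 2 o$ ($g{\left(o,E \right)} = 2 o + E = E + 2 o$)
$H{\left(j \right)} = -28 - j$ ($H{\left(j \right)} = j + 2 \left(-14 - j\right) = j - \left(28 + 2 j\right) = -28 - j$)
$- \frac{123782}{H{\left(-798 \right)}} = - \frac{123782}{-28 - -798} = - \frac{123782}{-28 + 798} = - \frac{123782}{770} = \left(-123782\right) \frac{1}{770} = - \frac{61891}{385}$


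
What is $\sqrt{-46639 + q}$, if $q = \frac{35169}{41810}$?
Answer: $\frac{i \sqrt{81527050812010}}{41810} \approx 215.96 i$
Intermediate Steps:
$q = \frac{35169}{41810}$ ($q = 35169 \cdot \frac{1}{41810} = \frac{35169}{41810} \approx 0.84116$)
$\sqrt{-46639 + q} = \sqrt{-46639 + \frac{35169}{41810}} = \sqrt{- \frac{1949941421}{41810}} = \frac{i \sqrt{81527050812010}}{41810}$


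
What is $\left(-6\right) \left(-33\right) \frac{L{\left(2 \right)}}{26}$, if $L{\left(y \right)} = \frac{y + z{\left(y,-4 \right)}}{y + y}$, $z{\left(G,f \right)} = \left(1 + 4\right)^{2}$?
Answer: $\frac{2673}{52} \approx 51.404$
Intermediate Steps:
$z{\left(G,f \right)} = 25$ ($z{\left(G,f \right)} = 5^{2} = 25$)
$L{\left(y \right)} = \frac{25 + y}{2 y}$ ($L{\left(y \right)} = \frac{y + 25}{y + y} = \frac{25 + y}{2 y}$)
$\left(-6\right) \left(-33\right) \frac{L{\left(2 \right)}}{26} = \left(-6\right) \left(-33\right) \frac{\frac{1}{2} \cdot \frac{1}{2} \left(25 + 2\right)}{26} = 198 \cdot \frac{1}{2} \cdot \frac{1}{2} \cdot 27 \cdot \frac{1}{26} = 198 \cdot \frac{27}{4} \cdot \frac{1}{26} = 198 \cdot \frac{27}{104} = \frac{2673}{52}$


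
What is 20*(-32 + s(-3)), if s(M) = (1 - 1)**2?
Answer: -640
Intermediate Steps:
s(M) = 0 (s(M) = 0**2 = 0)
20*(-32 + s(-3)) = 20*(-32 + 0) = 20*(-32) = -640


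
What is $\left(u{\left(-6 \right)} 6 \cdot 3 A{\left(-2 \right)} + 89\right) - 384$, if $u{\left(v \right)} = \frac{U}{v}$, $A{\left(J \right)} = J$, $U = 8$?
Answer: $-247$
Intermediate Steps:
$u{\left(v \right)} = \frac{8}{v}$
$\left(u{\left(-6 \right)} 6 \cdot 3 A{\left(-2 \right)} + 89\right) - 384 = \left(\frac{8}{-6} \cdot 6 \cdot 3 \left(-2\right) + 89\right) - 384 = \left(8 \left(- \frac{1}{6}\right) 18 \left(-2\right) + 89\right) - 384 = \left(\left(- \frac{4}{3}\right) \left(-36\right) + 89\right) - 384 = \left(48 + 89\right) - 384 = 137 - 384 = -247$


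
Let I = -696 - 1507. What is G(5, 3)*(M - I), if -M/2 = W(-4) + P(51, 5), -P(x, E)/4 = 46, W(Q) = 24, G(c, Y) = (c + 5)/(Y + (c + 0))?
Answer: 12615/4 ≈ 3153.8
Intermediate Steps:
G(c, Y) = (5 + c)/(Y + c)
I = -2203
P(x, E) = -184 (P(x, E) = -4*46 = -184)
M = 320 (M = -2*(24 - 184) = -2*(-160) = 320)
G(5, 3)*(M - I) = ((5 + 5)/(3 + 5))*(320 - 1*(-2203)) = (10/8)*(320 + 2203) = ((⅛)*10)*2523 = (5/4)*2523 = 12615/4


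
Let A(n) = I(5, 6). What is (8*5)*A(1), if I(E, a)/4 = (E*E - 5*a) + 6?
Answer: 160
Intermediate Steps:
I(E, a) = 24 - 20*a + 4*E² (I(E, a) = 4*((E*E - 5*a) + 6) = 4*((E² - 5*a) + 6) = 4*(6 + E² - 5*a) = 24 - 20*a + 4*E²)
A(n) = 4 (A(n) = 24 - 20*6 + 4*5² = 24 - 120 + 4*25 = 24 - 120 + 100 = 4)
(8*5)*A(1) = (8*5)*4 = 40*4 = 160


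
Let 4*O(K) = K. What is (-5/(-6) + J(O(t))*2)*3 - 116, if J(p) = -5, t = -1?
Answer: -287/2 ≈ -143.50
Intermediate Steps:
O(K) = K/4
(-5/(-6) + J(O(t))*2)*3 - 116 = (-5/(-6) - 5*2)*3 - 116 = (-5*(-1/6) - 10)*3 - 116 = (5/6 - 10)*3 - 116 = -55/6*3 - 116 = -55/2 - 116 = -287/2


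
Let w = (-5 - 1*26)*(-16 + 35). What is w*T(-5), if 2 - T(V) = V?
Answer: -4123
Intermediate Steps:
T(V) = 2 - V
w = -589 (w = (-5 - 26)*19 = -31*19 = -589)
w*T(-5) = -589*(2 - 1*(-5)) = -589*(2 + 5) = -589*7 = -4123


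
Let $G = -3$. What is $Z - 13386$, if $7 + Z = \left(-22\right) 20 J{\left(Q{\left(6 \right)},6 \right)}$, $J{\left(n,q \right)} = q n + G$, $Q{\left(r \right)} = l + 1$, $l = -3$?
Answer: $-6793$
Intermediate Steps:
$Q{\left(r \right)} = -2$ ($Q{\left(r \right)} = -3 + 1 = -2$)
$J{\left(n,q \right)} = -3 + n q$ ($J{\left(n,q \right)} = q n - 3 = n q - 3 = -3 + n q$)
$Z = 6593$ ($Z = -7 + \left(-22\right) 20 \left(-3 - 12\right) = -7 - 440 \left(-3 - 12\right) = -7 - -6600 = -7 + 6600 = 6593$)
$Z - 13386 = 6593 - 13386 = -6793$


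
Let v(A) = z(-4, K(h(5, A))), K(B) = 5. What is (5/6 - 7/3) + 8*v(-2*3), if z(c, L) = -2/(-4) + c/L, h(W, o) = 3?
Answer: -39/10 ≈ -3.9000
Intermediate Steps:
z(c, L) = ½ + c/L (z(c, L) = -2*(-¼) + c/L = ½ + c/L)
v(A) = -3/10 (v(A) = (-4 + (½)*5)/5 = (-4 + 5/2)/5 = (⅕)*(-3/2) = -3/10)
(5/6 - 7/3) + 8*v(-2*3) = (5/6 - 7/3) + 8*(-3/10) = (5*(⅙) - 7*⅓) - 12/5 = (⅚ - 7/3) - 12/5 = -3/2 - 12/5 = -39/10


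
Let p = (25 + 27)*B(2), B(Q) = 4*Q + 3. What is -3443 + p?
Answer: -2871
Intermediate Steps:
B(Q) = 3 + 4*Q
p = 572 (p = (25 + 27)*(3 + 4*2) = 52*(3 + 8) = 52*11 = 572)
-3443 + p = -3443 + 572 = -2871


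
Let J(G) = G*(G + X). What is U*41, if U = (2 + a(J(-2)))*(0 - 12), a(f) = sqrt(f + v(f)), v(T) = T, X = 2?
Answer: -984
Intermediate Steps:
J(G) = G*(2 + G) (J(G) = G*(G + 2) = G*(2 + G))
a(f) = sqrt(2)*sqrt(f) (a(f) = sqrt(f + f) = sqrt(2*f) = sqrt(2)*sqrt(f))
U = -24 (U = (2 + sqrt(2)*sqrt(-2*(2 - 2)))*(0 - 12) = (2 + sqrt(2)*sqrt(-2*0))*(-12) = (2 + sqrt(2)*sqrt(0))*(-12) = (2 + sqrt(2)*0)*(-12) = (2 + 0)*(-12) = 2*(-12) = -24)
U*41 = -24*41 = -984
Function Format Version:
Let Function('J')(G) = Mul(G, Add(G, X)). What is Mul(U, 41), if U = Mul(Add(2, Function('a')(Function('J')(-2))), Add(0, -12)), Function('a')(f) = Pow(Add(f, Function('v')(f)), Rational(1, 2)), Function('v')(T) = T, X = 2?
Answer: -984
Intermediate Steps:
Function('J')(G) = Mul(G, Add(2, G)) (Function('J')(G) = Mul(G, Add(G, 2)) = Mul(G, Add(2, G)))
Function('a')(f) = Mul(Pow(2, Rational(1, 2)), Pow(f, Rational(1, 2))) (Function('a')(f) = Pow(Add(f, f), Rational(1, 2)) = Pow(Mul(2, f), Rational(1, 2)) = Mul(Pow(2, Rational(1, 2)), Pow(f, Rational(1, 2))))
U = -24 (U = Mul(Add(2, Mul(Pow(2, Rational(1, 2)), Pow(Mul(-2, Add(2, -2)), Rational(1, 2)))), Add(0, -12)) = Mul(Add(2, Mul(Pow(2, Rational(1, 2)), Pow(Mul(-2, 0), Rational(1, 2)))), -12) = Mul(Add(2, Mul(Pow(2, Rational(1, 2)), Pow(0, Rational(1, 2)))), -12) = Mul(Add(2, Mul(Pow(2, Rational(1, 2)), 0)), -12) = Mul(Add(2, 0), -12) = Mul(2, -12) = -24)
Mul(U, 41) = Mul(-24, 41) = -984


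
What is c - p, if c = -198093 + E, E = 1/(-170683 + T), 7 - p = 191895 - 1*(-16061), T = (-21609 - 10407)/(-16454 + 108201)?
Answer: 6710515539435/680855879 ≈ 9856.0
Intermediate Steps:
T = -1392/3989 (T = -32016/91747 = -32016*1/91747 = -1392/3989 ≈ -0.34896)
p = -207949 (p = 7 - (191895 - 1*(-16061)) = 7 - (191895 + 16061) = 7 - 1*207956 = 7 - 207956 = -207949)
E = -3989/680855879 (E = 1/(-170683 - 1392/3989) = 1/(-680855879/3989) = -3989/680855879 ≈ -5.8588e-6)
c = -134872783642736/680855879 (c = -198093 - 3989/680855879 = -134872783642736/680855879 ≈ -1.9809e+5)
c - p = -134872783642736/680855879 - 1*(-207949) = -134872783642736/680855879 + 207949 = 6710515539435/680855879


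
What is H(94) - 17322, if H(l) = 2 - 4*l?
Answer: -17696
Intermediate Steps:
H(94) - 17322 = (2 - 4*94) - 17322 = (2 - 376) - 17322 = -374 - 17322 = -17696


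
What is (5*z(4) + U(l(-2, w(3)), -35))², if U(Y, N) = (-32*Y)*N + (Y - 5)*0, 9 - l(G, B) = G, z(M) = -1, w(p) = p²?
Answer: 151659225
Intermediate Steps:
l(G, B) = 9 - G
U(Y, N) = -32*N*Y (U(Y, N) = -32*N*Y + (-5 + Y)*0 = -32*N*Y + 0 = -32*N*Y)
(5*z(4) + U(l(-2, w(3)), -35))² = (5*(-1) - 32*(-35)*(9 - 1*(-2)))² = (-5 - 32*(-35)*(9 + 2))² = (-5 - 32*(-35)*11)² = (-5 + 12320)² = 12315² = 151659225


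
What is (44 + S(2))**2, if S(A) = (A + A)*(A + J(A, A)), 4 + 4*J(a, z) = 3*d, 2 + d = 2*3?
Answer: 3600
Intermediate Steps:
d = 4 (d = -2 + 2*3 = -2 + 6 = 4)
J(a, z) = 2 (J(a, z) = -1 + (3*4)/4 = -1 + (1/4)*12 = -1 + 3 = 2)
S(A) = 2*A*(2 + A) (S(A) = (A + A)*(A + 2) = (2*A)*(2 + A) = 2*A*(2 + A))
(44 + S(2))**2 = (44 + 2*2*(2 + 2))**2 = (44 + 2*2*4)**2 = (44 + 16)**2 = 60**2 = 3600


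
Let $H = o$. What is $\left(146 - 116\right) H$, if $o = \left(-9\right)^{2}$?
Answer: $2430$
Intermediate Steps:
$o = 81$
$H = 81$
$\left(146 - 116\right) H = \left(146 - 116\right) 81 = 30 \cdot 81 = 2430$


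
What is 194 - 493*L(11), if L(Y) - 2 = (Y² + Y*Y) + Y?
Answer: -125521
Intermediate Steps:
L(Y) = 2 + Y + 2*Y² (L(Y) = 2 + ((Y² + Y*Y) + Y) = 2 + ((Y² + Y²) + Y) = 2 + (2*Y² + Y) = 2 + (Y + 2*Y²) = 2 + Y + 2*Y²)
194 - 493*L(11) = 194 - 493*(2 + 11 + 2*11²) = 194 - 493*(2 + 11 + 2*121) = 194 - 493*(2 + 11 + 242) = 194 - 493*255 = 194 - 125715 = -125521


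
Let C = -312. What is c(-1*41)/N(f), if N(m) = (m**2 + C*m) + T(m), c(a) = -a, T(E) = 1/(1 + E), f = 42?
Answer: -1763/487619 ≈ -0.0036155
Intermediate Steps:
N(m) = m**2 + 1/(1 + m) - 312*m (N(m) = (m**2 - 312*m) + 1/(1 + m) = m**2 + 1/(1 + m) - 312*m)
c(-1*41)/N(f) = (-(-1)*41)/(((1 + 42*(1 + 42)*(-312 + 42))/(1 + 42))) = (-1*(-41))/(((1 + 42*43*(-270))/43)) = 41/(((1 - 487620)/43)) = 41/(((1/43)*(-487619))) = 41/(-487619/43) = 41*(-43/487619) = -1763/487619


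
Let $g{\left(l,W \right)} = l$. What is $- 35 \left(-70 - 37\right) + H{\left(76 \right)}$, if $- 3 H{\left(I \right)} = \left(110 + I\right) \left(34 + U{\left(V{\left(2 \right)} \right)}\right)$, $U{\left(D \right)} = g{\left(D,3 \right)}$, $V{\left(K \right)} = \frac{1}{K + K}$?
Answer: $\frac{3243}{2} \approx 1621.5$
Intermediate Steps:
$V{\left(K \right)} = \frac{1}{2 K}$
$U{\left(D \right)} = D$
$H{\left(I \right)} = - \frac{7535}{6} - \frac{137 I}{12}$ ($H{\left(I \right)} = - \frac{\left(110 + I\right) \left(34 + \frac{1}{2 \cdot 2}\right)}{3} = - \frac{\left(110 + I\right) \left(34 + \frac{1}{2} \cdot \frac{1}{2}\right)}{3} = - \frac{\left(110 + I\right) \left(34 + \frac{1}{4}\right)}{3} = - \frac{\left(110 + I\right) \frac{137}{4}}{3} = - \frac{\frac{7535}{2} + \frac{137 I}{4}}{3} = - \frac{7535}{6} - \frac{137 I}{12}$)
$- 35 \left(-70 - 37\right) + H{\left(76 \right)} = - 35 \left(-70 - 37\right) - \frac{4247}{2} = \left(-35\right) \left(-107\right) - \frac{4247}{2} = 3745 - \frac{4247}{2} = \frac{3243}{2}$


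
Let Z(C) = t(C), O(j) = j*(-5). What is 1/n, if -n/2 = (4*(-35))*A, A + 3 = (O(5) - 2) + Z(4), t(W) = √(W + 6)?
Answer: -3/24920 - √10/249200 ≈ -0.00013308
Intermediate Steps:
O(j) = -5*j
t(W) = √(6 + W)
Z(C) = √(6 + C)
A = -30 + √10 (A = -3 + ((-5*5 - 2) + √(6 + 4)) = -3 + ((-25 - 2) + √10) = -3 + (-27 + √10) = -30 + √10 ≈ -26.838)
n = -8400 + 280*√10 (n = -2*4*(-35)*(-30 + √10) = -(-280)*(-30 + √10) = -2*(4200 - 140*√10) = -8400 + 280*√10 ≈ -7514.6)
1/n = 1/(-8400 + 280*√10)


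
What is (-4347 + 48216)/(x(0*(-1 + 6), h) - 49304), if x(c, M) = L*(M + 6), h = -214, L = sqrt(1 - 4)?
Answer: -38623521/43410968 + 81471*I*sqrt(3)/21705484 ≈ -0.88972 + 0.0065012*I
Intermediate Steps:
L = I*sqrt(3) (L = sqrt(-3) = I*sqrt(3) ≈ 1.732*I)
x(c, M) = I*sqrt(3)*(6 + M) (x(c, M) = (I*sqrt(3))*(M + 6) = (I*sqrt(3))*(6 + M) = I*sqrt(3)*(6 + M))
(-4347 + 48216)/(x(0*(-1 + 6), h) - 49304) = (-4347 + 48216)/(I*sqrt(3)*(6 - 214) - 49304) = 43869/(I*sqrt(3)*(-208) - 49304) = 43869/(-208*I*sqrt(3) - 49304) = 43869/(-49304 - 208*I*sqrt(3))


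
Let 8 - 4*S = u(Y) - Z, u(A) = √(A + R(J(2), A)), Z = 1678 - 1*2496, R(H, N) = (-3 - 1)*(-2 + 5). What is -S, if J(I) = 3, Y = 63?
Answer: 405/2 + √51/4 ≈ 204.29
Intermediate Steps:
R(H, N) = -12 (R(H, N) = -4*3 = -12)
Z = -818 (Z = 1678 - 2496 = -818)
u(A) = √(-12 + A) (u(A) = √(A - 12) = √(-12 + A))
S = -405/2 - √51/4 (S = 2 - (√(-12 + 63) - 1*(-818))/4 = 2 - (√51 + 818)/4 = 2 - (818 + √51)/4 = 2 + (-409/2 - √51/4) = -405/2 - √51/4 ≈ -204.29)
-S = -(-405/2 - √51/4) = 405/2 + √51/4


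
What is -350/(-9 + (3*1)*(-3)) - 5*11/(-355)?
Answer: 12524/639 ≈ 19.599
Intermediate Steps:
-350/(-9 + (3*1)*(-3)) - 5*11/(-355) = -350/(-9 + 3*(-3)) - 55*(-1/355) = -350/(-9 - 9) + 11/71 = -350/(-18) + 11/71 = -350*(-1/18) + 11/71 = 175/9 + 11/71 = 12524/639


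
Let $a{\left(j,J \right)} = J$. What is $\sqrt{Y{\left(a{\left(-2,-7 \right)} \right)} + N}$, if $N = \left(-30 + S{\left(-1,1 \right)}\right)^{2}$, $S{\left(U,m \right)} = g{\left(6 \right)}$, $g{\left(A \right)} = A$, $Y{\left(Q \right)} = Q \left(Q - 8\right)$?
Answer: $\sqrt{681} \approx 26.096$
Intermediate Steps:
$Y{\left(Q \right)} = Q \left(-8 + Q\right)$
$S{\left(U,m \right)} = 6$
$N = 576$ ($N = \left(-30 + 6\right)^{2} = \left(-24\right)^{2} = 576$)
$\sqrt{Y{\left(a{\left(-2,-7 \right)} \right)} + N} = \sqrt{- 7 \left(-8 - 7\right) + 576} = \sqrt{\left(-7\right) \left(-15\right) + 576} = \sqrt{105 + 576} = \sqrt{681}$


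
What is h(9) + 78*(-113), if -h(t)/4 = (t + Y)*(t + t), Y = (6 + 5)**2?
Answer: -18174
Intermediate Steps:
Y = 121 (Y = 11**2 = 121)
h(t) = -8*t*(121 + t) (h(t) = -4*(t + 121)*(t + t) = -4*(121 + t)*2*t = -8*t*(121 + t))
h(9) + 78*(-113) = -8*9*(121 + 9) + 78*(-113) = -8*9*130 - 8814 = -9360 - 8814 = -18174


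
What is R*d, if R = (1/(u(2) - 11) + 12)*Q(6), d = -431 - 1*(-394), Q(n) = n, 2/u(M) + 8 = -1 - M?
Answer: -108410/41 ≈ -2644.1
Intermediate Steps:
u(M) = 2/(-9 - M) (u(M) = 2/(-8 + (-1 - M)) = 2/(-9 - M))
d = -37 (d = -431 + 394 = -37)
R = 2930/41 (R = (1/(-2/(9 + 2) - 11) + 12)*6 = (1/(-2/11 - 11) + 12)*6 = (1/(-123/11) + 12)*6 = (-11/123 + 12)*6 = (1465/123)*6 = 2930/41 ≈ 71.463)
R*d = (2930/41)*(-37) = -108410/41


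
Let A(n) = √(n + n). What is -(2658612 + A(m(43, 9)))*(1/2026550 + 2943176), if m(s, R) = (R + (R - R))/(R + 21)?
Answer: -7928636760959306106/1013275 - 5964493322801*√15/10132750 ≈ -7.8248e+12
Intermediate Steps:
m(s, R) = R/(21 + R) (m(s, R) = (R + 0)/(21 + R) = R/(21 + R))
A(n) = √2*√n (A(n) = √(2*n) = √2*√n)
-(2658612 + A(m(43, 9)))*(1/2026550 + 2943176) = -(2658612 + √2*√(9/(21 + 9)))*(1/2026550 + 2943176) = -(2658612 + √2*√(9/30))*(1/2026550 + 2943176) = -(2658612 + √2*√(9*(1/30)))*5964493322801/2026550 = -(2658612 + √2*√(3/10))*5964493322801/2026550 = -(2658612 + √2*(√30/10))*5964493322801/2026550 = -(2658612 + √15/5)*5964493322801/2026550 = -(7928636760959306106/1013275 + 5964493322801*√15/10132750) = -7928636760959306106/1013275 - 5964493322801*√15/10132750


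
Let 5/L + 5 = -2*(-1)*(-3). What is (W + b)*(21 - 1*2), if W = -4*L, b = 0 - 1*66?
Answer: -13414/11 ≈ -1219.5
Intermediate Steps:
L = -5/11 (L = 5/(-5 - 2*(-1)*(-3)) = 5/(-5 + 2*(-3)) = 5/(-5 - 6) = 5/(-11) = 5*(-1/11) = -5/11 ≈ -0.45455)
b = -66 (b = 0 - 66 = -66)
W = 20/11 (W = -4*(-5/11) = 20/11 ≈ 1.8182)
(W + b)*(21 - 1*2) = (20/11 - 66)*(21 - 1*2) = -706*(21 - 2)/11 = -706/11*19 = -13414/11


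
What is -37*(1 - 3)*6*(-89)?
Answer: -39516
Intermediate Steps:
-37*(1 - 3)*6*(-89) = -(-74)*6*(-89) = -37*(-12)*(-89) = 444*(-89) = -39516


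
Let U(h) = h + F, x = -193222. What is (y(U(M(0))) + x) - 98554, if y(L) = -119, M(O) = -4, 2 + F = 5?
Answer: -291895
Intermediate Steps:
F = 3 (F = -2 + 5 = 3)
U(h) = 3 + h (U(h) = h + 3 = 3 + h)
(y(U(M(0))) + x) - 98554 = (-119 - 193222) - 98554 = -193341 - 98554 = -291895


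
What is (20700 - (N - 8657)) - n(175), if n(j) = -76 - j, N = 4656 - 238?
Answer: 25190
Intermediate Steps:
N = 4418
(20700 - (N - 8657)) - n(175) = (20700 - (4418 - 8657)) - (-76 - 1*175) = (20700 - 1*(-4239)) - (-76 - 175) = (20700 + 4239) - 1*(-251) = 24939 + 251 = 25190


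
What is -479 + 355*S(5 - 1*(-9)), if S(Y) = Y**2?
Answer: 69101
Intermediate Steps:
-479 + 355*S(5 - 1*(-9)) = -479 + 355*(5 - 1*(-9))**2 = -479 + 355*(5 + 9)**2 = -479 + 355*14**2 = -479 + 355*196 = -479 + 69580 = 69101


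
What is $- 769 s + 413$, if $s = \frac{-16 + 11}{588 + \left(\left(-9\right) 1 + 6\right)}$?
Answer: $\frac{49090}{117} \approx 419.57$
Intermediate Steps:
$s = - \frac{1}{117}$ ($s = - \frac{5}{588 + \left(-9 + 6\right)} = - \frac{5}{588 - 3} = - \frac{5}{585} = \left(-5\right) \frac{1}{585} = - \frac{1}{117} \approx -0.008547$)
$- 769 s + 413 = \left(-769\right) \left(- \frac{1}{117}\right) + 413 = \frac{769}{117} + 413 = \frac{49090}{117}$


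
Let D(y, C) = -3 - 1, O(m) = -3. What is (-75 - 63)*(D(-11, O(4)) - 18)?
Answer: 3036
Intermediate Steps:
D(y, C) = -4
(-75 - 63)*(D(-11, O(4)) - 18) = (-75 - 63)*(-4 - 18) = -138*(-22) = 3036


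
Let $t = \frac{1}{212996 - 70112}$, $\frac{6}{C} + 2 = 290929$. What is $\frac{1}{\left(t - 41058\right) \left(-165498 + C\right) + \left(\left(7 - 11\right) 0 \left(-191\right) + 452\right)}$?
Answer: $\frac{150611643}{1023408724886461076} \approx 1.4717 \cdot 10^{-10}$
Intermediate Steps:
$C = \frac{6}{290927}$ ($C = \frac{6}{-2 + 290929} = \frac{6}{290927} \approx 2.0624 \cdot 10^{-5}$)
$t = \frac{1}{142884}$ ($t = \frac{1}{212996 - 70112} = \frac{1}{142884} \approx 6.9987 \cdot 10^{-6}$)
$\frac{1}{\left(t - 41058\right) \left(-165498 + C\right) + \left(\left(7 - 11\right) 0 \left(-191\right) + 452\right)} = \frac{1}{\left(\frac{1}{142884} - 41058\right) \left(-165498 + \frac{6}{290927}\right) + \left(\left(7 - 11\right) 0 \left(-191\right) + 452\right)} = \frac{1}{\left(- \frac{5866531271}{142884}\right) \left(- \frac{48147836640}{290927}\right) + \left(\left(-4\right) 0 \left(-191\right) + 452\right)} = \frac{1}{\frac{1023408656809998440}{150611643} + \left(0 \left(-191\right) + 452\right)} = \frac{1}{\frac{1023408656809998440}{150611643} + \left(0 + 452\right)} = \frac{1}{\frac{1023408656809998440}{150611643} + 452} = \frac{1}{\frac{1023408724886461076}{150611643}} = \frac{150611643}{1023408724886461076}$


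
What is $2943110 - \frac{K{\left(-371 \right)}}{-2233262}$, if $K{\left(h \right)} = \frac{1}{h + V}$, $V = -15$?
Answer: $\frac{2537075989780519}{862039132} \approx 2.9431 \cdot 10^{6}$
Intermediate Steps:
$K{\left(h \right)} = \frac{1}{-15 + h}$ ($K{\left(h \right)} = \frac{1}{h - 15} = \frac{1}{-15 + h}$)
$2943110 - \frac{K{\left(-371 \right)}}{-2233262} = 2943110 - \frac{1}{\left(-15 - 371\right) \left(-2233262\right)} = 2943110 - \frac{1}{-386} \left(- \frac{1}{2233262}\right) = 2943110 - \left(- \frac{1}{386}\right) \left(- \frac{1}{2233262}\right) = 2943110 - \frac{1}{862039132} = \frac{2537075989780519}{862039132}$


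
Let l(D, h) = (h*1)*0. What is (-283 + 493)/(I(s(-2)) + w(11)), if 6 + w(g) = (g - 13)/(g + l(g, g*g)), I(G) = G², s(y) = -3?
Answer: 2310/31 ≈ 74.516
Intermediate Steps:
l(D, h) = 0 (l(D, h) = h*0 = 0)
w(g) = -6 + (-13 + g)/g (w(g) = -6 + (g - 13)/(g + 0) = -6 + (-13 + g)/g)
(-283 + 493)/(I(s(-2)) + w(11)) = (-283 + 493)/((-3)² + (-5 - 13/11)) = 210/(9 + (-5 - 13*1/11)) = 210/(9 + (-5 - 13/11)) = 210/(9 - 68/11) = 210/(31/11) = 210*(11/31) = 2310/31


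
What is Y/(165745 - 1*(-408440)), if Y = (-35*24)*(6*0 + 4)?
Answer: -224/38279 ≈ -0.0058518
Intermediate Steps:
Y = -3360 (Y = -840*(0 + 4) = -840*4 = -3360)
Y/(165745 - 1*(-408440)) = -3360/(165745 - 1*(-408440)) = -3360/(165745 + 408440) = -3360/574185 = -3360*1/574185 = -224/38279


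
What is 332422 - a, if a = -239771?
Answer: 572193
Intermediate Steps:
332422 - a = 332422 - 1*(-239771) = 332422 + 239771 = 572193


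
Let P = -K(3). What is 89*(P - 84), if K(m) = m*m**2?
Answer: -9879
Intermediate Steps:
K(m) = m**3
P = -27 (P = -1*3**3 = -1*27 = -27)
89*(P - 84) = 89*(-27 - 84) = 89*(-111) = -9879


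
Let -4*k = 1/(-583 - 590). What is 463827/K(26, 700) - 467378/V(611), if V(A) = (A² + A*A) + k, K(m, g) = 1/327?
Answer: 531342061615667109/3503244265 ≈ 1.5167e+8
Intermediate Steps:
K(m, g) = 1/327
k = 1/4692 (k = -1/(4*(-583 - 590)) = -¼/(-1173) = -¼*(-1/1173) = 1/4692 ≈ 0.00021313)
V(A) = 1/4692 + 2*A² (V(A) = (A² + A*A) + 1/4692 = (A² + A²) + 1/4692 = 2*A² + 1/4692 = 1/4692 + 2*A²)
463827/K(26, 700) - 467378/V(611) = 463827/(1/327) - 467378/(1/4692 + 2*611²) = 463827*327 - 467378/(1/4692 + 2*373321) = 151671429 - 467378/(1/4692 + 746642) = 151671429 - 467378/3503244265/4692 = 151671429 - 467378*4692/3503244265 = 151671429 - 2192937576/3503244265 = 531342061615667109/3503244265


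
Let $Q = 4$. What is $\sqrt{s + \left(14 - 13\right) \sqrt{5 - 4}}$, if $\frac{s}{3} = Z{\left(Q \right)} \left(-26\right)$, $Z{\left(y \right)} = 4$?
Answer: $i \sqrt{311} \approx 17.635 i$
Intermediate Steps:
$s = -312$ ($s = 3 \cdot 4 \left(-26\right) = 3 \left(-104\right) = -312$)
$\sqrt{s + \left(14 - 13\right) \sqrt{5 - 4}} = \sqrt{-312 + \left(14 - 13\right) \sqrt{5 - 4}} = \sqrt{-312 + 1 \sqrt{1}} = \sqrt{-312 + 1 \cdot 1} = \sqrt{-312 + 1} = \sqrt{-311} = i \sqrt{311}$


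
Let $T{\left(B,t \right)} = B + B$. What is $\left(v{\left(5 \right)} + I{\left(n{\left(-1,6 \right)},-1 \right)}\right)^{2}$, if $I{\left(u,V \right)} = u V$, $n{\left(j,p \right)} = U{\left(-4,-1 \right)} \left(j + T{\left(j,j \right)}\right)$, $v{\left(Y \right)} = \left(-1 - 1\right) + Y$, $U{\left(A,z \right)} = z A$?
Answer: $225$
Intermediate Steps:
$T{\left(B,t \right)} = 2 B$
$U{\left(A,z \right)} = A z$
$v{\left(Y \right)} = -2 + Y$
$n{\left(j,p \right)} = 12 j$ ($n{\left(j,p \right)} = \left(-4\right) \left(-1\right) \left(j + 2 j\right) = 4 \cdot 3 j = 12 j$)
$I{\left(u,V \right)} = V u$
$\left(v{\left(5 \right)} + I{\left(n{\left(-1,6 \right)},-1 \right)}\right)^{2} = \left(\left(-2 + 5\right) - 12 \left(-1\right)\right)^{2} = \left(3 - -12\right)^{2} = \left(3 + 12\right)^{2} = 15^{2} = 225$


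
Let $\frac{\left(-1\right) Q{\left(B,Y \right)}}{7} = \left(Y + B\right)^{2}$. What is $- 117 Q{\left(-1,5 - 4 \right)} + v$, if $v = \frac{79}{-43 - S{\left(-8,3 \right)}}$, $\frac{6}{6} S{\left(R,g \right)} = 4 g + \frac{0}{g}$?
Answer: $- \frac{79}{55} \approx -1.4364$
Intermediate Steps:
$Q{\left(B,Y \right)} = - 7 \left(B + Y\right)^{2}$ ($Q{\left(B,Y \right)} = - 7 \left(Y + B\right)^{2} = - 7 \left(B + Y\right)^{2}$)
$S{\left(R,g \right)} = 4 g$ ($S{\left(R,g \right)} = 4 g + \frac{0}{g} = 4 g + 0 = 4 g$)
$v = - \frac{79}{55}$ ($v = \frac{79}{-43 - 4 \cdot 3} = \frac{79}{-43 - 12} = \frac{79}{-55} = 79 \left(- \frac{1}{55}\right) = - \frac{79}{55} \approx -1.4364$)
$- 117 Q{\left(-1,5 - 4 \right)} + v = - 117 \left(- 7 \left(-1 + \left(5 - 4\right)\right)^{2}\right) - \frac{79}{55} = - 117 \left(- 7 \left(-1 + 1\right)^{2}\right) - \frac{79}{55} = - 117 \left(- 7 \cdot 0^{2}\right) - \frac{79}{55} = - 117 \left(\left(-7\right) 0\right) - \frac{79}{55} = \left(-117\right) 0 - \frac{79}{55} = 0 - \frac{79}{55} = - \frac{79}{55}$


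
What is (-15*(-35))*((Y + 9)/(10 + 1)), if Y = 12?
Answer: 11025/11 ≈ 1002.3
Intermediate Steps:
(-15*(-35))*((Y + 9)/(10 + 1)) = (-15*(-35))*((12 + 9)/(10 + 1)) = 525*(21/11) = 11025/11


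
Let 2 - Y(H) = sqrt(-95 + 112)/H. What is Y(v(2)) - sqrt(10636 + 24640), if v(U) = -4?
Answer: 2 - 2*sqrt(8819) + sqrt(17)/4 ≈ -184.79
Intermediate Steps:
Y(H) = 2 - sqrt(17)/H (Y(H) = 2 - sqrt(-95 + 112)/H = 2 - sqrt(17)/H)
Y(v(2)) - sqrt(10636 + 24640) = (2 - 1*sqrt(17)/(-4)) - sqrt(10636 + 24640) = (2 - 1*sqrt(17)*(-1/4)) - sqrt(35276) = (2 + sqrt(17)/4) - 2*sqrt(8819) = 2 - 2*sqrt(8819) + sqrt(17)/4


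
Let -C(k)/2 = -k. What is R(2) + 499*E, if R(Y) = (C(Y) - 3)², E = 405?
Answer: 202096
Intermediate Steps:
C(k) = 2*k (C(k) = -(-2)*k = 2*k)
R(Y) = (-3 + 2*Y)² (R(Y) = (2*Y - 3)² = (-3 + 2*Y)²)
R(2) + 499*E = (-3 + 2*2)² + 499*405 = (-3 + 4)² + 202095 = 1² + 202095 = 1 + 202095 = 202096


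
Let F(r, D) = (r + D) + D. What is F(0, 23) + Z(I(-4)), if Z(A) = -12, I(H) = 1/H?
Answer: 34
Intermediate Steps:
F(r, D) = r + 2*D (F(r, D) = (D + r) + D = r + 2*D)
F(0, 23) + Z(I(-4)) = (0 + 2*23) - 12 = (0 + 46) - 12 = 46 - 12 = 34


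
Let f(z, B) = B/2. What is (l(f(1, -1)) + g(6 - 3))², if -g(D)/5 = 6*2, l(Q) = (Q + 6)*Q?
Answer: 63001/16 ≈ 3937.6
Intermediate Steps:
f(z, B) = B/2 (f(z, B) = B*(½) = B/2)
l(Q) = Q*(6 + Q) (l(Q) = (6 + Q)*Q = Q*(6 + Q))
g(D) = -60 (g(D) = -30*2 = -5*12 = -60)
(l(f(1, -1)) + g(6 - 3))² = (((½)*(-1))*(6 + (½)*(-1)) - 60)² = (-(6 - ½)/2 - 60)² = (-½*11/2 - 60)² = (-11/4 - 60)² = (-251/4)² = 63001/16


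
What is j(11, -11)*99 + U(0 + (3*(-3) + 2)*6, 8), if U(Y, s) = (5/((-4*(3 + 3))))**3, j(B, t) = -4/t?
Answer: 497539/13824 ≈ 35.991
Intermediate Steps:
U(Y, s) = -125/13824 (U(Y, s) = (5/((-4*6)))**3 = (5/(-24))**3 = (5*(-1/24))**3 = (-5/24)**3 = -125/13824)
j(11, -11)*99 + U(0 + (3*(-3) + 2)*6, 8) = -4/(-11)*99 - 125/13824 = -4*(-1/11)*99 - 125/13824 = (4/11)*99 - 125/13824 = 36 - 125/13824 = 497539/13824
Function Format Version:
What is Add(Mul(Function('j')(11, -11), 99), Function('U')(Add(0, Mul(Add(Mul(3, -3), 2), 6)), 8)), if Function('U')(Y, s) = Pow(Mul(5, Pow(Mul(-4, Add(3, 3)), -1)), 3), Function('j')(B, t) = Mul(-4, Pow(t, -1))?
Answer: Rational(497539, 13824) ≈ 35.991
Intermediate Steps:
Function('U')(Y, s) = Rational(-125, 13824) (Function('U')(Y, s) = Pow(Mul(5, Pow(Mul(-4, 6), -1)), 3) = Pow(Mul(5, Pow(-24, -1)), 3) = Pow(Mul(5, Rational(-1, 24)), 3) = Pow(Rational(-5, 24), 3) = Rational(-125, 13824))
Add(Mul(Function('j')(11, -11), 99), Function('U')(Add(0, Mul(Add(Mul(3, -3), 2), 6)), 8)) = Add(Mul(Mul(-4, Pow(-11, -1)), 99), Rational(-125, 13824)) = Add(Mul(Mul(-4, Rational(-1, 11)), 99), Rational(-125, 13824)) = Add(Mul(Rational(4, 11), 99), Rational(-125, 13824)) = Add(36, Rational(-125, 13824)) = Rational(497539, 13824)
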